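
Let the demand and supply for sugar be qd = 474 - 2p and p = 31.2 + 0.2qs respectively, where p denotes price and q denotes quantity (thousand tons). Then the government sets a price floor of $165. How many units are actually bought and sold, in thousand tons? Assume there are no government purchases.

Rearranging supply gives qs = 5p - 156. Equilibrium: 474 - 2p = 5p - 156, so 630 = 7p and p* = 90, q* = 294.
The floor of 165 is above the equilibrium price 90, so it binds.
At p = 165: qd = 474 - 2·165 = 144 and qs = 5·165 - 156 = 669.
The quantity actually transacted is the short side, demand: 144.

144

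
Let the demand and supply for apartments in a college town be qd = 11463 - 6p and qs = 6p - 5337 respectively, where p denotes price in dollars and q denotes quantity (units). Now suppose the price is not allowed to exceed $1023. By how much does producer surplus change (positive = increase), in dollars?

-728364

Without the control the market clears where 11463 - 6p = 6p - 5337, i.e. p* = 1400 and q* = 3063.
Because the ceiling (1023) lies below the market-clearing price, it is binding.
At p = 1023: qd = 11463 - 6·1023 = 5325 and qs = 6·1023 - 5337 = 801.
Producer surplus without the control is ½ · (1400 - 889.5) · 3063 = 781830.75.
With the ceiling, producers sell 801 units at 1023, so PS = ½ · (1023 - 889.5) · 801 = 53466.75.
Change in producer surplus = 53466.75 - 781830.75 = -728364.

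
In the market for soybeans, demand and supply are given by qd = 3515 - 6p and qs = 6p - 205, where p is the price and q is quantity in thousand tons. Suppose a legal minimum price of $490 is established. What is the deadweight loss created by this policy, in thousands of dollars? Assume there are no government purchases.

In a free market, 3515 - 6p = 6p - 205 gives the equilibrium p* = 310, q* = 1655.
Since 490 > 310, the floor is binding.
At p = 490: qd = 3515 - 6·490 = 575 and qs = 6·490 - 205 = 2735.
Quantity traded falls to 575. At q = 575 the demand price is (3515 - 575)/6 = 490 and the supply price is (205 + 575)/6 = 130.
Deadweight loss = ½ · (490 - 130) · (1655 - 575) = ½ · 360 · 1080 = 194400.

194400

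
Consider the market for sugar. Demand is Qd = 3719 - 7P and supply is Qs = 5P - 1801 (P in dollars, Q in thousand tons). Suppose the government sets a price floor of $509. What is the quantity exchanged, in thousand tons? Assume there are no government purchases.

156

Equilibrium: 3719 - 7P = 5P - 1801, so 5520 = 12P and P* = 460, Q* = 499.
Because the floor (509) lies above the market-clearing price, it is binding.
At P = 509: Qd = 3719 - 7·509 = 156 and Qs = 5·509 - 1801 = 744.
The quantity actually transacted is the short side, demand: 156.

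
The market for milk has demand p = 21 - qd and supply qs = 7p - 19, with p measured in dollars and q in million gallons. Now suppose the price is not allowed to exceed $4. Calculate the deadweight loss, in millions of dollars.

28

Rearranging demand gives qd = 21 - p. Without the control the market clears where 21 - p = 7p - 19, i.e. p* = 5 and q* = 16.
The ceiling of 4 is below the equilibrium price 5, so it binds.
At p = 4: qd = 21 - 4 = 17 and qs = 7·4 - 19 = 9.
Quantity traded falls to 9. At q = 9 the demand price is 21 - 9 = 12 and the supply price is (19 + 9)/7 = 4.
Deadweight loss = ½ · (12 - 4) · (16 - 9) = ½ · 8 · 7 = 28.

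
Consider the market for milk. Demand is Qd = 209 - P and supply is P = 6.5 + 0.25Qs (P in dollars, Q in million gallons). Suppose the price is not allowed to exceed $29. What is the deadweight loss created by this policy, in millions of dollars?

3240

Rearranging supply gives Qs = 4P - 26. Setting quantity demanded equal to quantity supplied, 209 - P = 4P - 26, gives P* = 47 and Q* = 162.
Because the ceiling (29) lies below the market-clearing price, it is binding.
At P = 29: Qd = 209 - 29 = 180 and Qs = 4·29 - 26 = 90.
Quantity traded falls to 90. At Q = 90 the demand price is 209 - 90 = 119 and the supply price is (26 + 90)/4 = 29.
Deadweight loss = ½ · (119 - 29) · (162 - 90) = ½ · 90 · 72 = 3240.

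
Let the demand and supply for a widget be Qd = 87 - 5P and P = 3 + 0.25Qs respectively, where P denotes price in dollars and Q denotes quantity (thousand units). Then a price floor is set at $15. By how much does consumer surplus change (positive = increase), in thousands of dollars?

-88

Rearranging supply gives Qs = 4P - 12. In a free market, 87 - 5P = 4P - 12 gives the equilibrium P* = 11, Q* = 32.
The floor of 15 is above the equilibrium price 11, so it binds.
At P = 15: Qd = 87 - 5·15 = 12 and Qs = 4·15 - 12 = 48.
Consumer surplus without the control is ½ · (17.4 - 11) · 32 = 102.4.
With the floor, consumers buy 12 units at 15, so CS = ½ · (17.4 - 15) · 12 = 14.4.
Change in consumer surplus = 14.4 - 102.4 = -88.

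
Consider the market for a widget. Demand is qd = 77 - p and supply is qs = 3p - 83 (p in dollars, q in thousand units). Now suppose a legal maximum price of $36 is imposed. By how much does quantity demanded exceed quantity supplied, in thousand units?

In a free market, 77 - p = 3p - 83 gives the equilibrium p* = 40, q* = 37.
Since 36 < 40, the ceiling is binding.
At p = 36: qd = 77 - 36 = 41 and qs = 3·36 - 83 = 25.
Shortage = qd - qs = 41 - 25 = 16.

16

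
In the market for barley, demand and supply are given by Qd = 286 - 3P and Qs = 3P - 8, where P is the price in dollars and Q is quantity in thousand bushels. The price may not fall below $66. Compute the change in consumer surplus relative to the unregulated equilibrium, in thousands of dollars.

-1929.5

In a free market, 286 - 3P = 3P - 8 gives the equilibrium P* = 49, Q* = 139.
Since 66 > 49, the floor is binding.
At P = 66: Qd = 286 - 3·66 = 88 and Qs = 3·66 - 8 = 190.
Consumer surplus without the control is ½ · (286/3 - 49) · 139 = 19321/6.
With the floor, consumers buy 88 units at 66, so CS = ½ · (286/3 - 66) · 88 = 3872/3.
Change in consumer surplus = 3872/3 - 19321/6 = -1929.5.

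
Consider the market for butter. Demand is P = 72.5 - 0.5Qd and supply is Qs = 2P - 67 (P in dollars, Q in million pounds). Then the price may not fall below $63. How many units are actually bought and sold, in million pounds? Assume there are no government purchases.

19

Rearranging demand gives Qd = 145 - 2P. Setting quantity demanded equal to quantity supplied, 145 - 2P = 2P - 67, gives P* = 53 and Q* = 39.
Since 63 > 53, the floor is binding.
At P = 63: Qd = 145 - 2·63 = 19 and Qs = 2·63 - 67 = 59.
The quantity actually transacted is the short side, demand: 19.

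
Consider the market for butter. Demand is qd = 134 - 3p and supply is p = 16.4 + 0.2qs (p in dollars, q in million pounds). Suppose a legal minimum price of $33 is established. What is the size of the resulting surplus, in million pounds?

Rearranging supply gives qs = 5p - 82. Without the control the market clears where 134 - 3p = 5p - 82, i.e. p* = 27 and q* = 53.
The floor of 33 is above the equilibrium price 27, so it binds.
At p = 33: qd = 134 - 3·33 = 35 and qs = 5·33 - 82 = 83.
Surplus = qs - qd = 83 - 35 = 48.

48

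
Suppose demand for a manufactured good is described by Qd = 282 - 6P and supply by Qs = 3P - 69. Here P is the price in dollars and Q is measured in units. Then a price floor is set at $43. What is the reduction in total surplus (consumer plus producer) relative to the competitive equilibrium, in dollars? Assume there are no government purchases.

144

Setting quantity demanded equal to quantity supplied, 282 - 6P = 3P - 69, gives P* = 39 and Q* = 48.
Because the floor (43) lies above the market-clearing price, it is binding.
At P = 43: Qd = 282 - 6·43 = 24 and Qs = 3·43 - 69 = 60.
Quantity traded falls to 24. At Q = 24 the demand price is (282 - 24)/6 = 43 and the supply price is (69 + 24)/3 = 31.
Deadweight loss = ½ · (43 - 31) · (48 - 24) = ½ · 12 · 24 = 144.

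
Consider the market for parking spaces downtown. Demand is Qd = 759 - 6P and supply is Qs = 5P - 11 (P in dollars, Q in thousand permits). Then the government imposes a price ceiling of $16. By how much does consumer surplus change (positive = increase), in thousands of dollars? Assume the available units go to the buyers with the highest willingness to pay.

-2349

In a free market, 759 - 6P = 5P - 11 gives the equilibrium P* = 70, Q* = 339.
The ceiling of 16 is below the equilibrium price 70, so it binds.
At P = 16: Qd = 759 - 6·16 = 663 and Qs = 5·16 - 11 = 69.
Consumer surplus without the control is ½ · (126.5 - 70) · 339 = 9576.75.
With the ceiling, 69 units are sold at 16 (assume they go to the highest-value buyers). The demand price at Q = 69 is 115, so CS = ½ · [(126.5 - 16) + (115 - 16)] · 69 = 7227.75.
Change in consumer surplus = 7227.75 - 9576.75 = -2349.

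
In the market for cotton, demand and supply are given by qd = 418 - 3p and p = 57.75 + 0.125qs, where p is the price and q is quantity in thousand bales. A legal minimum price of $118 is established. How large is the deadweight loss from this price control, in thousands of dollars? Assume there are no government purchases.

2978.25

Rearranging supply gives qs = 8p - 462. Setting quantity demanded equal to quantity supplied, 418 - 3p = 8p - 462, gives p* = 80 and q* = 178.
Since 118 > 80, the floor is binding.
At p = 118: qd = 418 - 3·118 = 64 and qs = 8·118 - 462 = 482.
Quantity traded falls to 64. At q = 64 the demand price is (418 - 64)/3 = 118 and the supply price is (462 + 64)/8 = 65.75.
Deadweight loss = ½ · (118 - 65.75) · (178 - 64) = ½ · 52.25 · 114 = 2978.25.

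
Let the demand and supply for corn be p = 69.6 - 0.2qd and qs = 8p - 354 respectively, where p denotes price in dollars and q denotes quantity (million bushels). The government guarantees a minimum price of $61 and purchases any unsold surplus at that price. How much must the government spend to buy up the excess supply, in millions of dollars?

Rearranging demand gives qd = 348 - 5p. Setting quantity demanded equal to quantity supplied, 348 - 5p = 8p - 354, gives p* = 54 and q* = 78.
Since 61 > 54, the floor is binding.
At p = 61: qd = 348 - 5·61 = 43 and qs = 8·61 - 354 = 134.
Surplus = qs - qd = 91.
Government expenditure = surplus × support price = 91 × 61 = 5551.

5551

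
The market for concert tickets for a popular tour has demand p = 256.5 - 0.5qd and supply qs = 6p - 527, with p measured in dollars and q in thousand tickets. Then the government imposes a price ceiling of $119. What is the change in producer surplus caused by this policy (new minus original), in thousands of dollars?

-2420

Rearranging demand gives qd = 513 - 2p. Setting quantity demanded equal to quantity supplied, 513 - 2p = 6p - 527, gives p* = 130 and q* = 253.
The ceiling of 119 is below the equilibrium price 130, so it binds.
At p = 119: qd = 513 - 2·119 = 275 and qs = 6·119 - 527 = 187.
Producer surplus without the control is ½ · (130 - 527/6) · 253 = 64009/12.
With the ceiling, producers sell 187 units at 119, so PS = ½ · (119 - 527/6) · 187 = 34969/12.
Change in producer surplus = 34969/12 - 64009/12 = -2420.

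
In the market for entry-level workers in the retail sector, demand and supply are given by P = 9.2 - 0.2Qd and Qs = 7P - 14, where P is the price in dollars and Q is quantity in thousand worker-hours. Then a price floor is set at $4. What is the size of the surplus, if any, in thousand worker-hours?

Rearranging demand gives Qd = 46 - 5P. Equilibrium: 46 - 5P = 7P - 14, so 60 = 12P and P* = 5, Q* = 21.
Since 4 is below P* = 5, the floor does not bind and the free-market outcome prevails.
Since the control does not bind, there is no surplus.

0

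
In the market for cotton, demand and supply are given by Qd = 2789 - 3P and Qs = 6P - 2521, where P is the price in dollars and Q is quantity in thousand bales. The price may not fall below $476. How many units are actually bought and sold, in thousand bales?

Without the control the market clears where 2789 - 3P = 6P - 2521, i.e. P* = 590 and Q* = 1019.
The floor of 476 is below the equilibrium price 590, so it is not binding; the market clears at P* = 590, Q* = 1019.

1019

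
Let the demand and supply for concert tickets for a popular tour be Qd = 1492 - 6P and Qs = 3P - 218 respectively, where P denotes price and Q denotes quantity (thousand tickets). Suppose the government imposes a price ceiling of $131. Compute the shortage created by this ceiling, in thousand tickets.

531

In a free market, 1492 - 6P = 3P - 218 gives the equilibrium P* = 190, Q* = 352.
The ceiling of 131 is below the equilibrium price 190, so it binds.
At P = 131: Qd = 1492 - 6·131 = 706 and Qs = 3·131 - 218 = 175.
Shortage = Qd - Qs = 706 - 175 = 531.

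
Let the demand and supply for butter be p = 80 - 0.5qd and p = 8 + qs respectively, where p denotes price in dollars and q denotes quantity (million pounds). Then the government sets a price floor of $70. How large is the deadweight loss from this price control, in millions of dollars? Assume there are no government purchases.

Rearranging demand gives qd = 160 - 2p; rearranging supply gives qs = p - 8. Without the control the market clears where 160 - 2p = p - 8, i.e. p* = 56 and q* = 48.
Since 70 > 56, the floor is binding.
At p = 70: qd = 160 - 2·70 = 20 and qs = 70 - 8 = 62.
Quantity traded falls to 20. At q = 20 the demand price is (160 - 20)/2 = 70 and the supply price is 8 + 20 = 28.
Deadweight loss = ½ · (70 - 28) · (48 - 20) = ½ · 42 · 28 = 588.

588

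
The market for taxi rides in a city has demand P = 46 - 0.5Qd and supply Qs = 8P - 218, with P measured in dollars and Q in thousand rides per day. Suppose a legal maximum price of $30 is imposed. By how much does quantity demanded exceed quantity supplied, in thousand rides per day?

10

Rearranging demand gives Qd = 92 - 2P. Without the control the market clears where 92 - 2P = 8P - 218, i.e. P* = 31 and Q* = 30.
Since 30 < 31, the ceiling is binding.
At P = 30: Qd = 92 - 2·30 = 32 and Qs = 8·30 - 218 = 22.
Shortage = Qd - Qs = 32 - 22 = 10.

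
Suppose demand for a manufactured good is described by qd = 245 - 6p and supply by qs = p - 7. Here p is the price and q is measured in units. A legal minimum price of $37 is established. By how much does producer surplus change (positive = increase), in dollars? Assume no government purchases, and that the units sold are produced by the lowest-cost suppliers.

5

Setting quantity demanded equal to quantity supplied, 245 - 6p = p - 7, gives p* = 36 and q* = 29.
Since 37 > 36, the floor is binding.
At p = 37: qd = 245 - 6·37 = 23 and qs = 37 - 7 = 30.
Producer surplus without the control is ½ · (36 - 7) · 29 = 420.5.
With the floor, 23 units are sold at 37. The supply price at q = 23 is 30, so PS = ½ · [(37 - 7) + (37 - 30)] · 23 = 425.5.
Change in producer surplus = 425.5 - 420.5 = 5.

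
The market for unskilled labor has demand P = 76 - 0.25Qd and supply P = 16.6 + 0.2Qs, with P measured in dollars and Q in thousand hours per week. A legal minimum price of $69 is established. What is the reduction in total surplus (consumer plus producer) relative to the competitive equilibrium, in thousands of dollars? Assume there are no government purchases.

2433.6

Rearranging demand gives Qd = 304 - 4P; rearranging supply gives Qs = 5P - 83. Setting quantity demanded equal to quantity supplied, 304 - 4P = 5P - 83, gives P* = 43 and Q* = 132.
The floor of 69 is above the equilibrium price 43, so it binds.
At P = 69: Qd = 304 - 4·69 = 28 and Qs = 5·69 - 83 = 262.
Quantity traded falls to 28. At Q = 28 the demand price is (304 - 28)/4 = 69 and the supply price is (83 + 28)/5 = 22.2.
Deadweight loss = ½ · (69 - 22.2) · (132 - 28) = ½ · 46.8 · 104 = 2433.6.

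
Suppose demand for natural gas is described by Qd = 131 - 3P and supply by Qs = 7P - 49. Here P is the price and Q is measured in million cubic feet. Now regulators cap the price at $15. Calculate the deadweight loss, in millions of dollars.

105

In a free market, 131 - 3P = 7P - 49 gives the equilibrium P* = 18, Q* = 77.
The ceiling of 15 is below the equilibrium price 18, so it binds.
At P = 15: Qd = 131 - 3·15 = 86 and Qs = 7·15 - 49 = 56.
Quantity traded falls to 56. At Q = 56 the demand price is (131 - 56)/3 = 25 and the supply price is (49 + 56)/7 = 15.
Deadweight loss = ½ · (25 - 15) · (77 - 56) = ½ · 10 · 21 = 105.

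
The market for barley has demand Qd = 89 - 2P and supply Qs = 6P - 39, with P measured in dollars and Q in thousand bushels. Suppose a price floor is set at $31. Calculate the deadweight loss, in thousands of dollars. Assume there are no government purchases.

300

In a free market, 89 - 2P = 6P - 39 gives the equilibrium P* = 16, Q* = 57.
Because the floor (31) lies above the market-clearing price, it is binding.
At P = 31: Qd = 89 - 2·31 = 27 and Qs = 6·31 - 39 = 147.
Quantity traded falls to 27. At Q = 27 the demand price is (89 - 27)/2 = 31 and the supply price is (39 + 27)/6 = 11.
Deadweight loss = ½ · (31 - 11) · (57 - 27) = ½ · 20 · 30 = 300.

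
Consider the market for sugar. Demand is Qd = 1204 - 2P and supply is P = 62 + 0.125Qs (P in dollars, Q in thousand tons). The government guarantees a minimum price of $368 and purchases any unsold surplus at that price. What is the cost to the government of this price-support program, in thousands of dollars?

Rearranging supply gives Qs = 8P - 496. Setting quantity demanded equal to quantity supplied, 1204 - 2P = 8P - 496, gives P* = 170 and Q* = 864.
Because the floor (368) lies above the market-clearing price, it is binding.
At P = 368: Qd = 1204 - 2·368 = 468 and Qs = 8·368 - 496 = 2448.
Surplus = Qs - Qd = 1980.
Government expenditure = surplus × support price = 1980 × 368 = 728640.

728640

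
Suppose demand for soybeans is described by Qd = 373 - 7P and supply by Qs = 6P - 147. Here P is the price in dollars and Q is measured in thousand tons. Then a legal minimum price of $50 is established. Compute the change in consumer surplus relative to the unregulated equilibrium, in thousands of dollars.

-580

Without the control the market clears where 373 - 7P = 6P - 147, i.e. P* = 40 and Q* = 93.
Because the floor (50) lies above the market-clearing price, it is binding.
At P = 50: Qd = 373 - 7·50 = 23 and Qs = 6·50 - 147 = 153.
Consumer surplus without the control is ½ · (373/7 - 40) · 93 = 8649/14.
With the floor, consumers buy 23 units at 50, so CS = ½ · (373/7 - 50) · 23 = 529/14.
Change in consumer surplus = 529/14 - 8649/14 = -580.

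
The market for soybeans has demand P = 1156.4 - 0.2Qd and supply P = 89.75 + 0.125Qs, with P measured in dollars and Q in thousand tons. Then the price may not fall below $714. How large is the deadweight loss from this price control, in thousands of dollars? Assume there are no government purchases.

Rearranging demand gives Qd = 5782 - 5P; rearranging supply gives Qs = 8P - 718. Equilibrium: 5782 - 5P = 8P - 718, so 6500 = 13P and P* = 500, Q* = 3282.
Because the floor (714) lies above the market-clearing price, it is binding.
At P = 714: Qd = 5782 - 5·714 = 2212 and Qs = 8·714 - 718 = 4994.
Quantity traded falls to 2212. At Q = 2212 the demand price is (5782 - 2212)/5 = 714 and the supply price is (718 + 2212)/8 = 366.25.
Deadweight loss = ½ · (714 - 366.25) · (3282 - 2212) = ½ · 347.75 · 1070 = 186046.25.

186046.25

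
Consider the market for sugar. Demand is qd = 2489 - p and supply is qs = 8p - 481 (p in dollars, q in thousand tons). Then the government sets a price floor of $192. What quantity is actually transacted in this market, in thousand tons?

Without the control the market clears where 2489 - p = 8p - 481, i.e. p* = 330 and q* = 2159.
Since 192 is below p* = 330, the floor does not bind and the free-market outcome prevails.

2159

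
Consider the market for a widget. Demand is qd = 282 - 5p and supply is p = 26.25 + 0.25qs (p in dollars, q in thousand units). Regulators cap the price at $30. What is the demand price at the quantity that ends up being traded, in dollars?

53.4

Rearranging supply gives qs = 4p - 105. In a free market, 282 - 5p = 4p - 105 gives the equilibrium p* = 43, q* = 67.
Since 30 < 43, the ceiling is binding.
At p = 30: qd = 282 - 5·30 = 132 and qs = 4·30 - 105 = 15.
Only 15 units reach the market. On the demand curve, the marginal buyer's willingness to pay at q = 15 is (282 - 15)/5 = 53.4.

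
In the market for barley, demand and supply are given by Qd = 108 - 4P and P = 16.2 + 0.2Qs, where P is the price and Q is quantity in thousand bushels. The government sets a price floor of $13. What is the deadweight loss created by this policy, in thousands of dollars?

0

Rearranging supply gives Qs = 5P - 81. In a free market, 108 - 4P = 5P - 81 gives the equilibrium P* = 21, Q* = 24.
The floor of 13 is below the equilibrium price 21, so it is not binding; the market clears at P* = 21, Q* = 24.
Since the control does not bind, no trades are prevented and deadweight loss is zero.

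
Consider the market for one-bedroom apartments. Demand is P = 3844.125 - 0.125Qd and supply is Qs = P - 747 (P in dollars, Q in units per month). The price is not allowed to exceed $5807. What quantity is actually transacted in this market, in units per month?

Rearranging demand gives Qd = 30753 - 8P. In a free market, 30753 - 8P = P - 747 gives the equilibrium P* = 3500, Q* = 2753.
The ceiling of 5807 is above the equilibrium price 3500, so it is not binding; the market clears at P* = 3500, Q* = 2753.

2753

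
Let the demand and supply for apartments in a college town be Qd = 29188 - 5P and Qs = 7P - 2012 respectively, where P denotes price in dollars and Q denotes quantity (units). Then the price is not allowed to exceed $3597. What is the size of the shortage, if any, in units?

0

Setting quantity demanded equal to quantity supplied, 29188 - 5P = 7P - 2012, gives P* = 2600 and Q* = 16188.
Since 3597 is above P* = 2600, the ceiling does not bind and the free-market outcome prevails.
Since the control does not bind, there is no shortage.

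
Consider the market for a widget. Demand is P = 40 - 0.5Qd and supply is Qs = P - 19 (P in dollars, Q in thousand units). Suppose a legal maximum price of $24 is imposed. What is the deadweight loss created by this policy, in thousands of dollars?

Rearranging demand gives Qd = 80 - 2P. Without the control the market clears where 80 - 2P = P - 19, i.e. P* = 33 and Q* = 14.
Since 24 < 33, the ceiling is binding.
At P = 24: Qd = 80 - 2·24 = 32 and Qs = 24 - 19 = 5.
Quantity traded falls to 5. At Q = 5 the demand price is (80 - 5)/2 = 37.5 and the supply price is 19 + 5 = 24.
Deadweight loss = ½ · (37.5 - 24) · (14 - 5) = ½ · 13.5 · 9 = 60.75.

60.75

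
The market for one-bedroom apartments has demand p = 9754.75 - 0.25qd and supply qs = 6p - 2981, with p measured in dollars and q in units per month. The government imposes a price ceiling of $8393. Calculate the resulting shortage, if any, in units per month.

0

Rearranging demand gives qd = 39019 - 4p. Setting quantity demanded equal to quantity supplied, 39019 - 4p = 6p - 2981, gives p* = 4200 and q* = 22219.
Since 8393 is above p* = 4200, the ceiling does not bind and the free-market outcome prevails.
Since the control does not bind, there is no shortage.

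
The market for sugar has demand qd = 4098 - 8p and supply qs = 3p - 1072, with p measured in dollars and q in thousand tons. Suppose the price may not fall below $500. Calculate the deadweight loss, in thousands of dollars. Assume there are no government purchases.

In a free market, 4098 - 8p = 3p - 1072 gives the equilibrium p* = 470, q* = 338.
The floor of 500 is above the equilibrium price 470, so it binds.
At p = 500: qd = 4098 - 8·500 = 98 and qs = 3·500 - 1072 = 428.
Quantity traded falls to 98. At q = 98 the demand price is (4098 - 98)/8 = 500 and the supply price is (1072 + 98)/3 = 390.
Deadweight loss = ½ · (500 - 390) · (338 - 98) = ½ · 110 · 240 = 13200.

13200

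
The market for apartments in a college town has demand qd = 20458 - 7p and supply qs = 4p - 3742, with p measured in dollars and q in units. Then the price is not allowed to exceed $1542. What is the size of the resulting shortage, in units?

Equilibrium: 20458 - 7p = 4p - 3742, so 24200 = 11p and p* = 2200, q* = 5058.
The ceiling of 1542 is below the equilibrium price 2200, so it binds.
At p = 1542: qd = 20458 - 7·1542 = 9664 and qs = 4·1542 - 3742 = 2426.
Shortage = qd - qs = 9664 - 2426 = 7238.

7238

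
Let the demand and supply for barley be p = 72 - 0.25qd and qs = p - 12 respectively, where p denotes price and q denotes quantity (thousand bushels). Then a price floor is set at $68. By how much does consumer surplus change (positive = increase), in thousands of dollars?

Rearranging demand gives qd = 288 - 4p. Equilibrium: 288 - 4p = p - 12, so 300 = 5p and p* = 60, q* = 48.
The floor of 68 is above the equilibrium price 60, so it binds.
At p = 68: qd = 288 - 4·68 = 16 and qs = 68 - 12 = 56.
Consumer surplus without the control is ½ · (72 - 60) · 48 = 288.
With the floor, consumers buy 16 units at 68, so CS = ½ · (72 - 68) · 16 = 32.
Change in consumer surplus = 32 - 288 = -256.

-256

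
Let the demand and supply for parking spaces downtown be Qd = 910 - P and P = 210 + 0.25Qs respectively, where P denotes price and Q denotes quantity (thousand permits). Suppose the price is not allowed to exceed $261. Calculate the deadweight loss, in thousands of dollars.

Rearranging supply gives Qs = 4P - 840. Equilibrium: 910 - P = 4P - 840, so 1750 = 5P and P* = 350, Q* = 560.
Because the ceiling (261) lies below the market-clearing price, it is binding.
At P = 261: Qd = 910 - 261 = 649 and Qs = 4·261 - 840 = 204.
Quantity traded falls to 204. At Q = 204 the demand price is 910 - 204 = 706 and the supply price is (840 + 204)/4 = 261.
Deadweight loss = ½ · (706 - 261) · (560 - 204) = ½ · 445 · 356 = 79210.

79210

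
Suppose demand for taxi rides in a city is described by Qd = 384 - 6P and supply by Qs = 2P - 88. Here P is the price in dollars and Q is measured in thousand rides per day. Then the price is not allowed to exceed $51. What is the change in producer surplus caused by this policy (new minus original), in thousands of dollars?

Setting quantity demanded equal to quantity supplied, 384 - 6P = 2P - 88, gives P* = 59 and Q* = 30.
Because the ceiling (51) lies below the market-clearing price, it is binding.
At P = 51: Qd = 384 - 6·51 = 78 and Qs = 2·51 - 88 = 14.
Producer surplus without the control is ½ · (59 - 44) · 30 = 225.
With the ceiling, producers sell 14 units at 51, so PS = ½ · (51 - 44) · 14 = 49.
Change in producer surplus = 49 - 225 = -176.

-176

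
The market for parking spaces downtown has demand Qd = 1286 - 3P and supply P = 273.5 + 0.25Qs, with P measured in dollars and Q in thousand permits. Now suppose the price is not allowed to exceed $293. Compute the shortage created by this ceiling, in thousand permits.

Rearranging supply gives Qs = 4P - 1094. In a free market, 1286 - 3P = 4P - 1094 gives the equilibrium P* = 340, Q* = 266.
Because the ceiling (293) lies below the market-clearing price, it is binding.
At P = 293: Qd = 1286 - 3·293 = 407 and Qs = 4·293 - 1094 = 78.
Shortage = Qd - Qs = 407 - 78 = 329.

329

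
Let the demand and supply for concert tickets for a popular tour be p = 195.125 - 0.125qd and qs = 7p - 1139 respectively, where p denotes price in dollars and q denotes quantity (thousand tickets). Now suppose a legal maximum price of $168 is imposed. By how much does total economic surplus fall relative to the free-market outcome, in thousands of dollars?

945

Rearranging demand gives qd = 1561 - 8p. Equilibrium: 1561 - 8p = 7p - 1139, so 2700 = 15p and p* = 180, q* = 121.
Since 168 < 180, the ceiling is binding.
At p = 168: qd = 1561 - 8·168 = 217 and qs = 7·168 - 1139 = 37.
Quantity traded falls to 37. At q = 37 the demand price is (1561 - 37)/8 = 190.5 and the supply price is (1139 + 37)/7 = 168.
Deadweight loss = ½ · (190.5 - 168) · (121 - 37) = ½ · 22.5 · 84 = 945.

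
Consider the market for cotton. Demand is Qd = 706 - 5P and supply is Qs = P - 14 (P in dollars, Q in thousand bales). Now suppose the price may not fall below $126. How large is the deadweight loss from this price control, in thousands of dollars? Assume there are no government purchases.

In a free market, 706 - 5P = P - 14 gives the equilibrium P* = 120, Q* = 106.
Because the floor (126) lies above the market-clearing price, it is binding.
At P = 126: Qd = 706 - 5·126 = 76 and Qs = 126 - 14 = 112.
Quantity traded falls to 76. At Q = 76 the demand price is (706 - 76)/5 = 126 and the supply price is 14 + 76 = 90.
Deadweight loss = ½ · (126 - 90) · (106 - 76) = ½ · 36 · 30 = 540.

540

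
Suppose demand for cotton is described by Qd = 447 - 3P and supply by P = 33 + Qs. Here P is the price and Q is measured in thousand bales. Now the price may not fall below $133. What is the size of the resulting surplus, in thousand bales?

Rearranging supply gives Qs = P - 33. Setting quantity demanded equal to quantity supplied, 447 - 3P = P - 33, gives P* = 120 and Q* = 87.
Since 133 > 120, the floor is binding.
At P = 133: Qd = 447 - 3·133 = 48 and Qs = 133 - 33 = 100.
Surplus = Qs - Qd = 100 - 48 = 52.

52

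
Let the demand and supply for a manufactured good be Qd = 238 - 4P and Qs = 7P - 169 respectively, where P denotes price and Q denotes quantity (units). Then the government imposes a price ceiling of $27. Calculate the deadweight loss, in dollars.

962.5

Without the control the market clears where 238 - 4P = 7P - 169, i.e. P* = 37 and Q* = 90.
Since 27 < 37, the ceiling is binding.
At P = 27: Qd = 238 - 4·27 = 130 and Qs = 7·27 - 169 = 20.
Quantity traded falls to 20. At Q = 20 the demand price is (238 - 20)/4 = 54.5 and the supply price is (169 + 20)/7 = 27.
Deadweight loss = ½ · (54.5 - 27) · (90 - 20) = ½ · 27.5 · 70 = 962.5.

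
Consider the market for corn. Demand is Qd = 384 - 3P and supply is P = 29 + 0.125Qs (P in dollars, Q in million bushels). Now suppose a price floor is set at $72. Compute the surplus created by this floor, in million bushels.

Rearranging supply gives Qs = 8P - 232. Equilibrium: 384 - 3P = 8P - 232, so 616 = 11P and P* = 56, Q* = 216.
The floor of 72 is above the equilibrium price 56, so it binds.
At P = 72: Qd = 384 - 3·72 = 168 and Qs = 8·72 - 232 = 344.
Surplus = Qs - Qd = 344 - 168 = 176.

176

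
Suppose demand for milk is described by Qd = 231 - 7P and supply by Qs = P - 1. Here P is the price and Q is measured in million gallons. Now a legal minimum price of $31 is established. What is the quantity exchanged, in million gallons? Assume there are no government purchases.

In a free market, 231 - 7P = P - 1 gives the equilibrium P* = 29, Q* = 28.
Because the floor (31) lies above the market-clearing price, it is binding.
At P = 31: Qd = 231 - 7·31 = 14 and Qs = 31 - 1 = 30.
The quantity actually transacted is the short side, demand: 14.

14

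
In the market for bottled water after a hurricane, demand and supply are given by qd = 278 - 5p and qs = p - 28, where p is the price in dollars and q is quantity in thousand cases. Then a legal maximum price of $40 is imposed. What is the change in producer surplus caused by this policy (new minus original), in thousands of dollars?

-192.5

Equilibrium: 278 - 5p = p - 28, so 306 = 6p and p* = 51, q* = 23.
Since 40 < 51, the ceiling is binding.
At p = 40: qd = 278 - 5·40 = 78 and qs = 40 - 28 = 12.
Producer surplus without the control is ½ · (51 - 28) · 23 = 264.5.
With the ceiling, producers sell 12 units at 40, so PS = ½ · (40 - 28) · 12 = 72.
Change in producer surplus = 72 - 264.5 = -192.5.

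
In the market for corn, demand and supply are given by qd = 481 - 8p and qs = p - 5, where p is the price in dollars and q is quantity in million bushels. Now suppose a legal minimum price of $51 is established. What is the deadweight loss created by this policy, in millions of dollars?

Setting quantity demanded equal to quantity supplied, 481 - 8p = p - 5, gives p* = 54 and q* = 49.
Since 51 is below p* = 54, the floor does not bind and the free-market outcome prevails.
Since the control does not bind, no trades are prevented and deadweight loss is zero.

0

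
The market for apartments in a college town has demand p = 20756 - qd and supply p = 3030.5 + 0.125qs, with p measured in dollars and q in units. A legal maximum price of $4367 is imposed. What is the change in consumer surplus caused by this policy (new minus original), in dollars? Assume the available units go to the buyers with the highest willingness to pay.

Rearranging demand gives qd = 20756 - p; rearranging supply gives qs = 8p - 24244. Without the control the market clears where 20756 - p = 8p - 24244, i.e. p* = 5000 and q* = 15756.
Because the ceiling (4367) lies below the market-clearing price, it is binding.
At p = 4367: qd = 20756 - 4367 = 16389 and qs = 8·4367 - 24244 = 10692.
Consumer surplus without the control is ½ · (20756 - 5000) · 15756 = 124125768.
With the ceiling, 10692 units are sold at 4367 (assume they go to the highest-value buyers). The demand price at q = 10692 is 10064, so CS = ½ · [(20756 - 4367) + (10064 - 4367)] · 10692 = 118071756.
Change in consumer surplus = 118071756 - 124125768 = -6054012.

-6054012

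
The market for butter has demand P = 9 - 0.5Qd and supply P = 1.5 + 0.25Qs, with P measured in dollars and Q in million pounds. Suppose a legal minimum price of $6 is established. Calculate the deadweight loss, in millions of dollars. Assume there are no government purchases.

Rearranging demand gives Qd = 18 - 2P; rearranging supply gives Qs = 4P - 6. Equilibrium: 18 - 2P = 4P - 6, so 24 = 6P and P* = 4, Q* = 10.
The floor of 6 is above the equilibrium price 4, so it binds.
At P = 6: Qd = 18 - 2·6 = 6 and Qs = 4·6 - 6 = 18.
Quantity traded falls to 6. At Q = 6 the demand price is (18 - 6)/2 = 6 and the supply price is (6 + 6)/4 = 3.
Deadweight loss = ½ · (6 - 3) · (10 - 6) = ½ · 3 · 4 = 6.

6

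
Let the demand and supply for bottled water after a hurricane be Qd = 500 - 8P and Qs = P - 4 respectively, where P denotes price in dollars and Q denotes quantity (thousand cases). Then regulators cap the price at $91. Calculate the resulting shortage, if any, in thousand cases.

Setting quantity demanded equal to quantity supplied, 500 - 8P = P - 4, gives P* = 56 and Q* = 52.
Since 91 is above P* = 56, the ceiling does not bind and the free-market outcome prevails.
Since the control does not bind, there is no shortage.

0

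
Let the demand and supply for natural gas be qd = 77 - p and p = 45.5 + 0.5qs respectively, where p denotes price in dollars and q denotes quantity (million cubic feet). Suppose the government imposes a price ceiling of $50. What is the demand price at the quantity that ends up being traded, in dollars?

68

Rearranging supply gives qs = 2p - 91. Setting quantity demanded equal to quantity supplied, 77 - p = 2p - 91, gives p* = 56 and q* = 21.
Because the ceiling (50) lies below the market-clearing price, it is binding.
At p = 50: qd = 77 - 50 = 27 and qs = 2·50 - 91 = 9.
Only 9 units reach the market. On the demand curve, the marginal buyer's willingness to pay at q = 9 is (77 - 9) = 68.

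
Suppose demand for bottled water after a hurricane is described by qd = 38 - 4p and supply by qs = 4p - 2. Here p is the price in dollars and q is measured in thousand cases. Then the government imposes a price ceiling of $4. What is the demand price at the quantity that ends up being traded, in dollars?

6

Without the control the market clears where 38 - 4p = 4p - 2, i.e. p* = 5 and q* = 18.
The ceiling of 4 is below the equilibrium price 5, so it binds.
At p = 4: qd = 38 - 4·4 = 22 and qs = 4·4 - 2 = 14.
Only 14 units reach the market. On the demand curve, the marginal buyer's willingness to pay at q = 14 is (38 - 14)/4 = 6.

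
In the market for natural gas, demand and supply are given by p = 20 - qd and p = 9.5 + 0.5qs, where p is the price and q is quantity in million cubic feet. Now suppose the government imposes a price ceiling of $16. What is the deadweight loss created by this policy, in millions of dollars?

Rearranging demand gives qd = 20 - p; rearranging supply gives qs = 2p - 19. Without the control the market clears where 20 - p = 2p - 19, i.e. p* = 13 and q* = 7.
Since 16 is above p* = 13, the ceiling does not bind and the free-market outcome prevails.
Since the control does not bind, no trades are prevented and deadweight loss is zero.

0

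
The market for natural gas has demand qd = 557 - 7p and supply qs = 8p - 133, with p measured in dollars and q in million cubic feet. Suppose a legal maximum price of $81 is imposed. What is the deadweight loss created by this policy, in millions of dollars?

Without the control the market clears where 557 - 7p = 8p - 133, i.e. p* = 46 and q* = 235.
Since 81 is above p* = 46, the ceiling does not bind and the free-market outcome prevails.
Since the control does not bind, no trades are prevented and deadweight loss is zero.

0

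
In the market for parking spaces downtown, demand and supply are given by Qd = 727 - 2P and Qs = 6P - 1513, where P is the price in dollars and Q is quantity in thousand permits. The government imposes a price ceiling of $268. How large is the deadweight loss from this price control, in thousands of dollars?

Equilibrium: 727 - 2P = 6P - 1513, so 2240 = 8P and P* = 280, Q* = 167.
Because the ceiling (268) lies below the market-clearing price, it is binding.
At P = 268: Qd = 727 - 2·268 = 191 and Qs = 6·268 - 1513 = 95.
Quantity traded falls to 95. At Q = 95 the demand price is (727 - 95)/2 = 316 and the supply price is (1513 + 95)/6 = 268.
Deadweight loss = ½ · (316 - 268) · (167 - 95) = ½ · 48 · 72 = 1728.

1728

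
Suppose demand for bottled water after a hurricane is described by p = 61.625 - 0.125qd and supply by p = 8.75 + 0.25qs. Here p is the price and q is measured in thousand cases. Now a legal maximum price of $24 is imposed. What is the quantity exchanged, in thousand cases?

61

Rearranging demand gives qd = 493 - 8p; rearranging supply gives qs = 4p - 35. In a free market, 493 - 8p = 4p - 35 gives the equilibrium p* = 44, q* = 141.
Since 24 < 44, the ceiling is binding.
At p = 24: qd = 493 - 8·24 = 301 and qs = 4·24 - 35 = 61.
The quantity actually transacted is the short side, supply: 61.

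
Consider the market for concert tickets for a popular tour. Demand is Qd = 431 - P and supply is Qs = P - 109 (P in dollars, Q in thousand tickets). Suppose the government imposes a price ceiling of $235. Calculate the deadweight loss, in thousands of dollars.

1225

In a free market, 431 - P = P - 109 gives the equilibrium P* = 270, Q* = 161.
Since 235 < 270, the ceiling is binding.
At P = 235: Qd = 431 - 235 = 196 and Qs = 235 - 109 = 126.
Quantity traded falls to 126. At Q = 126 the demand price is 431 - 126 = 305 and the supply price is 109 + 126 = 235.
Deadweight loss = ½ · (305 - 235) · (161 - 126) = ½ · 70 · 35 = 1225.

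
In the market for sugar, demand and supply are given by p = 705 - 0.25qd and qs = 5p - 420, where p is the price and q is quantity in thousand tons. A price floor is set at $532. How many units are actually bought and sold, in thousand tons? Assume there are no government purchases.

692

Rearranging demand gives qd = 2820 - 4p. Setting quantity demanded equal to quantity supplied, 2820 - 4p = 5p - 420, gives p* = 360 and q* = 1380.
Because the floor (532) lies above the market-clearing price, it is binding.
At p = 532: qd = 2820 - 4·532 = 692 and qs = 5·532 - 420 = 2240.
The quantity actually transacted is the short side, demand: 692.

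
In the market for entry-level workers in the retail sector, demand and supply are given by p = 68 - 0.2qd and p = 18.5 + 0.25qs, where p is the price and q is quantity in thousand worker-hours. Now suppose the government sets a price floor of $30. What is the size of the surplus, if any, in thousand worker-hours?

Rearranging demand gives qd = 340 - 5p; rearranging supply gives qs = 4p - 74. Equilibrium: 340 - 5p = 4p - 74, so 414 = 9p and p* = 46, q* = 110.
Since 30 is below p* = 46, the floor does not bind and the free-market outcome prevails.
Since the control does not bind, there is no surplus.

0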